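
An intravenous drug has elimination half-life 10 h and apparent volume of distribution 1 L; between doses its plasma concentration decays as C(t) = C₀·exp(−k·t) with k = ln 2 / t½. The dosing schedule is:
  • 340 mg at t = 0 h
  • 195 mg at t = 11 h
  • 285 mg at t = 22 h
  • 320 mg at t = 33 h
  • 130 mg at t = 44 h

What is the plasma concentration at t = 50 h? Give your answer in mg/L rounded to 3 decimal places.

248.869 mg/L

k = ln 2 / 10 = 0.06931 per h
Dose 1 (340 mg at t=0 h): 340·exp(−0.06931·50) = 10.625 mg/L
Dose 2 (195 mg at t=11 h): 195·exp(−0.06931·39) = 13.062 mg/L
Dose 3 (285 mg at t=22 h): 285·exp(−0.06931·28) = 40.922 mg/L
Dose 4 (320 mg at t=33 h): 320·exp(−0.06931·17) = 98.492 mg/L
Dose 5 (130 mg at t=44 h): 130·exp(−0.06931·6) = 85.768 mg/L
C(50) = 10.625 + 13.062 + 40.922 + 98.492 + 85.768 = 248.869 mg/L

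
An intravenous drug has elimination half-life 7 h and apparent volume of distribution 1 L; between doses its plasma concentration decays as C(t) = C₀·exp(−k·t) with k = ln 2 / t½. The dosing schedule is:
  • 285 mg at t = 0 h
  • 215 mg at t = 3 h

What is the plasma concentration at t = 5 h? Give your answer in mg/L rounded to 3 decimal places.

k = ln 2 / 7 = 0.09902 per h
Dose 1 (285 mg at t=0 h): 285·exp(−0.09902·5) = 173.709 mg/L
Dose 2 (215 mg at t=3 h): 215·exp(−0.09902·2) = 176.372 mg/L
C(5) = 173.709 + 176.372 = 350.082 mg/L

350.082 mg/L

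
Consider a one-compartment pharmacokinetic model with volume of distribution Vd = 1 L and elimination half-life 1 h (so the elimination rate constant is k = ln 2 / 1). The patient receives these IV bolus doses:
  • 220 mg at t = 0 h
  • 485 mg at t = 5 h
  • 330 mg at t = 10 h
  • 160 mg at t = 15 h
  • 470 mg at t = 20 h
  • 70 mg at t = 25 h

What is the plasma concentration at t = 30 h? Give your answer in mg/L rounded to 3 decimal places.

2.652 mg/L

k = ln 2 / 1 = 0.69315 per h
Dose 1 (220 mg at t=0 h): 220·exp(−0.69315·30) = 0.000 mg/L
Dose 2 (485 mg at t=5 h): 485·exp(−0.69315·25) = 0.000 mg/L
Dose 3 (330 mg at t=10 h): 330·exp(−0.69315·20) = 0.000 mg/L
Dose 4 (160 mg at t=15 h): 160·exp(−0.69315·15) = 0.005 mg/L
Dose 5 (470 mg at t=20 h): 470·exp(−0.69315·10) = 0.459 mg/L
Dose 6 (70 mg at t=25 h): 70·exp(−0.69315·5) = 2.188 mg/L
C(30) = 0.000 + 0.000 + 0.000 + 0.005 + 0.459 + 2.188 = 2.652 mg/L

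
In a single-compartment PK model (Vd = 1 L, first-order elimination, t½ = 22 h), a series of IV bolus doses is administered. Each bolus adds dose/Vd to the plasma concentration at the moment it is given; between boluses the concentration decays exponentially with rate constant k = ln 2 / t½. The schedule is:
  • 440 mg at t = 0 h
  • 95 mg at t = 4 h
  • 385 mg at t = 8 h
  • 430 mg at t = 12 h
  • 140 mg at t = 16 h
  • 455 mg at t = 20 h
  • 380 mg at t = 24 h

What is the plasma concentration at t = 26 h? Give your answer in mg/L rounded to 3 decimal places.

1572.023 mg/L

k = ln 2 / 22 = 0.03151 per h
Dose 1 (440 mg at t=0 h): 440·exp(−0.03151·26) = 193.950 mg/L
Dose 2 (95 mg at t=4 h): 95·exp(−0.03151·22) = 47.500 mg/L
Dose 3 (385 mg at t=8 h): 385·exp(−0.03151·18) = 218.355 mg/L
Dose 4 (430 mg at t=12 h): 430·exp(−0.03151·14) = 276.633 mg/L
Dose 5 (140 mg at t=16 h): 140·exp(−0.03151·10) = 102.164 mg/L
Dose 6 (455 mg at t=20 h): 455·exp(−0.03151·6) = 376.628 mg/L
Dose 7 (380 mg at t=24 h): 380·exp(−0.03151·2) = 356.794 mg/L
C(26) = 193.950 + 47.500 + 218.355 + 276.633 + 102.164 + 376.628 + 356.794 = 1572.023 mg/L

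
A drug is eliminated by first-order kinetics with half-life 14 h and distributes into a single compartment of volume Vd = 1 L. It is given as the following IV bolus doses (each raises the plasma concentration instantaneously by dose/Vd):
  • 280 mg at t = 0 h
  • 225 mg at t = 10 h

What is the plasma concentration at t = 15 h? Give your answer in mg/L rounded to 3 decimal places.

308.897 mg/L

k = ln 2 / 14 = 0.04951 per h
Dose 1 (280 mg at t=0 h): 280·exp(−0.04951·15) = 133.237 mg/L
Dose 2 (225 mg at t=10 h): 225·exp(−0.04951·5) = 175.660 mg/L
C(15) = 133.237 + 175.660 = 308.897 mg/L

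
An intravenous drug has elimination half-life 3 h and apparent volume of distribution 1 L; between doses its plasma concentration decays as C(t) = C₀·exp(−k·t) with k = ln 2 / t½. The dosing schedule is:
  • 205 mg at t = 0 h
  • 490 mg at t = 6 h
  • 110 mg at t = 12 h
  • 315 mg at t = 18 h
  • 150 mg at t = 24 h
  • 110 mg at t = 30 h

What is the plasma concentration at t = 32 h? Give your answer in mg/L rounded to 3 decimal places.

k = ln 2 / 3 = 0.23105 per h
Dose 1 (205 mg at t=0 h): 205·exp(−0.23105·32) = 0.126 mg/L
Dose 2 (490 mg at t=6 h): 490·exp(−0.23105·26) = 1.206 mg/L
Dose 3 (110 mg at t=12 h): 110·exp(−0.23105·20) = 1.083 mg/L
Dose 4 (315 mg at t=18 h): 315·exp(−0.23105·14) = 12.402 mg/L
Dose 5 (150 mg at t=24 h): 150·exp(−0.23105·8) = 23.624 mg/L
Dose 6 (110 mg at t=30 h): 110·exp(−0.23105·2) = 69.296 mg/L
C(32) = 0.126 + 1.206 + 1.083 + 12.402 + 23.624 + 69.296 = 107.736 mg/L

107.736 mg/L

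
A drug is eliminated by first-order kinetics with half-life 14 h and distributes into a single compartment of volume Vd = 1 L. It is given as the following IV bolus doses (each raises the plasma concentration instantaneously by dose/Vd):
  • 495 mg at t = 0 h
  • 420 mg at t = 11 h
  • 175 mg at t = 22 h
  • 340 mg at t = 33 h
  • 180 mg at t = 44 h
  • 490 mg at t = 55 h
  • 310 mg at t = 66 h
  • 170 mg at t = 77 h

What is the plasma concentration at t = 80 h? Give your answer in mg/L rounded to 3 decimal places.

540.240 mg/L

k = ln 2 / 14 = 0.04951 per h
Dose 1 (495 mg at t=0 h): 495·exp(−0.04951·80) = 9.428 mg/L
Dose 2 (420 mg at t=11 h): 420·exp(−0.04951·69) = 13.791 mg/L
Dose 3 (175 mg at t=22 h): 175·exp(−0.04951·58) = 9.906 mg/L
Dose 4 (340 mg at t=33 h): 340·exp(−0.04951·47) = 33.180 mg/L
Dose 5 (180 mg at t=44 h): 180·exp(−0.04951·36) = 30.283 mg/L
Dose 6 (490 mg at t=55 h): 490·exp(−0.04951·25) = 142.116 mg/L
Dose 7 (310 mg at t=66 h): 310·exp(−0.04951·14) = 155.000 mg/L
Dose 8 (170 mg at t=77 h): 170·exp(−0.04951·3) = 146.535 mg/L
C(80) = 9.428 + 13.791 + 9.906 + 33.180 + 30.283 + 142.116 + 155.000 + 146.535 = 540.240 mg/L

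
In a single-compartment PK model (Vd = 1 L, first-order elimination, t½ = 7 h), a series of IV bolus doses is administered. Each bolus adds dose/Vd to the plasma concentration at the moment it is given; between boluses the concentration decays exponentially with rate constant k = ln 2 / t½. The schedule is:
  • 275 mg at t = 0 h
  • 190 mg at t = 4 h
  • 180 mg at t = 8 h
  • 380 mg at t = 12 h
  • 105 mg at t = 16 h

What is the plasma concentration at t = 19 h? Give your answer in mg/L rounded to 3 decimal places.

413.506 mg/L

k = ln 2 / 7 = 0.09902 per h
Dose 1 (275 mg at t=0 h): 275·exp(−0.09902·19) = 41.904 mg/L
Dose 2 (190 mg at t=4 h): 190·exp(−0.09902·15) = 43.022 mg/L
Dose 3 (180 mg at t=8 h): 180·exp(−0.09902·11) = 60.566 mg/L
Dose 4 (380 mg at t=12 h): 380·exp(−0.09902·7) = 190.000 mg/L
Dose 5 (105 mg at t=16 h): 105·exp(−0.09902·3) = 78.015 mg/L
C(19) = 41.904 + 43.022 + 60.566 + 190.000 + 78.015 = 413.506 mg/L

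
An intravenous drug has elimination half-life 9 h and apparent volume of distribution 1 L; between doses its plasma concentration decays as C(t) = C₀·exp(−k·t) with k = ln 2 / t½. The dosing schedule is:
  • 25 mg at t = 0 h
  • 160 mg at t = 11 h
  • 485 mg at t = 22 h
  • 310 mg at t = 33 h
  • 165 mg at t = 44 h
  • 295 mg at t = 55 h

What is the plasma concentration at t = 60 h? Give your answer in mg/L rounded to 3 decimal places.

317.491 mg/L

k = ln 2 / 9 = 0.07702 per h
Dose 1 (25 mg at t=0 h): 25·exp(−0.07702·60) = 0.246 mg/L
Dose 2 (160 mg at t=11 h): 160·exp(−0.07702·49) = 3.674 mg/L
Dose 3 (485 mg at t=22 h): 485·exp(−0.07702·38) = 25.985 mg/L
Dose 4 (310 mg at t=33 h): 310·exp(−0.07702·27) = 38.750 mg/L
Dose 5 (165 mg at t=44 h): 165·exp(−0.07702·16) = 48.119 mg/L
Dose 6 (295 mg at t=55 h): 295·exp(−0.07702·5) = 200.717 mg/L
C(60) = 0.246 + 3.674 + 25.985 + 38.750 + 48.119 + 200.717 = 317.491 mg/L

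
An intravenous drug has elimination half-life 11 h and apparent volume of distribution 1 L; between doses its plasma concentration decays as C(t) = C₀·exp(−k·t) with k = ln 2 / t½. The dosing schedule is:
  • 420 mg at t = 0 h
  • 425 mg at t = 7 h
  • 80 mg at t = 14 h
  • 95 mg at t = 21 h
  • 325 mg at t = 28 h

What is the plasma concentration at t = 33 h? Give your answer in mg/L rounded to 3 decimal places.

k = ln 2 / 11 = 0.06301 per h
Dose 1 (420 mg at t=0 h): 420·exp(−0.06301·33) = 52.500 mg/L
Dose 2 (425 mg at t=7 h): 425·exp(−0.06301·26) = 82.578 mg/L
Dose 3 (80 mg at t=14 h): 80·exp(−0.06301·19) = 24.162 mg/L
Dose 4 (95 mg at t=21 h): 95·exp(−0.06301·12) = 44.599 mg/L
Dose 5 (325 mg at t=28 h): 325·exp(−0.06301·5) = 237.166 mg/L
C(33) = 52.500 + 82.578 + 24.162 + 44.599 + 237.166 = 441.004 mg/L

441.004 mg/L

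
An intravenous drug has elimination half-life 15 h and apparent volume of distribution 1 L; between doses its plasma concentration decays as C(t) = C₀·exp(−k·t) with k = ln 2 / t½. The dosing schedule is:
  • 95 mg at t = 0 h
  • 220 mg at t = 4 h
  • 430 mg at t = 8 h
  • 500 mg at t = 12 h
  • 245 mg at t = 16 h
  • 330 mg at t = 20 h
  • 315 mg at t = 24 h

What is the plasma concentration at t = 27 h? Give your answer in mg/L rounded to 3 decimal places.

1192.396 mg/L

k = ln 2 / 15 = 0.04621 per h
Dose 1 (95 mg at t=0 h): 95·exp(−0.04621·27) = 27.282 mg/L
Dose 2 (220 mg at t=4 h): 220·exp(−0.04621·23) = 76.005 mg/L
Dose 3 (430 mg at t=8 h): 430·exp(−0.04621·19) = 178.716 mg/L
Dose 4 (500 mg at t=12 h): 500·exp(−0.04621·15) = 250.000 mg/L
Dose 5 (245 mg at t=16 h): 245·exp(−0.04621·11) = 147.371 mg/L
Dose 6 (330 mg at t=20 h): 330·exp(−0.04621·7) = 238.799 mg/L
Dose 7 (315 mg at t=24 h): 315·exp(−0.04621·3) = 274.223 mg/L
C(27) = 27.282 + 76.005 + 178.716 + 250.000 + 147.371 + 238.799 + 274.223 = 1192.396 mg/L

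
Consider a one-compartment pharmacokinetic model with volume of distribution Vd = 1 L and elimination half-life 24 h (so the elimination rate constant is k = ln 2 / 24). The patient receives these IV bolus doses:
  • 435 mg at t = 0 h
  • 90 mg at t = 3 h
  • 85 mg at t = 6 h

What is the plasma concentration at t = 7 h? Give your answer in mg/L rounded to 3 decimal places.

k = ln 2 / 24 = 0.02888 per h
Dose 1 (435 mg at t=0 h): 435·exp(−0.02888·7) = 355.377 mg/L
Dose 2 (90 mg at t=3 h): 90·exp(−0.02888·4) = 80.181 mg/L
Dose 3 (85 mg at t=6 h): 85·exp(−0.02888·1) = 82.580 mg/L
C(7) = 355.377 + 80.181 + 82.580 = 518.138 mg/L

518.138 mg/L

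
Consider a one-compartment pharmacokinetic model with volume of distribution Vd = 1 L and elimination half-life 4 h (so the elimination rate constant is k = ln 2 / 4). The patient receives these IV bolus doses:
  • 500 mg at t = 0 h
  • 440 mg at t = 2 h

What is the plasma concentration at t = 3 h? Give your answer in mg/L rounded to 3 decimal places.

667.296 mg/L

k = ln 2 / 4 = 0.17329 per h
Dose 1 (500 mg at t=0 h): 500·exp(−0.17329·3) = 297.302 mg/L
Dose 2 (440 mg at t=2 h): 440·exp(−0.17329·1) = 369.994 mg/L
C(3) = 297.302 + 369.994 = 667.296 mg/L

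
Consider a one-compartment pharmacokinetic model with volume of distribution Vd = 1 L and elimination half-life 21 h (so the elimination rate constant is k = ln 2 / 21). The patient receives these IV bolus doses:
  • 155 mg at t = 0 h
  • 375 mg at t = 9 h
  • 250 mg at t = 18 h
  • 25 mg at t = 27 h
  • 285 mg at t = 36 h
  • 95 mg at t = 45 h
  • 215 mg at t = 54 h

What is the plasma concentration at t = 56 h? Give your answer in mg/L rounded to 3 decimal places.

k = ln 2 / 21 = 0.03301 per h
Dose 1 (155 mg at t=0 h): 155·exp(−0.03301·56) = 24.411 mg/L
Dose 2 (375 mg at t=9 h): 375·exp(−0.03301·47) = 79.487 mg/L
Dose 3 (250 mg at t=18 h): 250·exp(−0.03301·38) = 71.321 mg/L
Dose 4 (25 mg at t=27 h): 25·exp(−0.03301·29) = 9.599 mg/L
Dose 5 (285 mg at t=36 h): 285·exp(−0.03301·20) = 147.282 mg/L
Dose 6 (95 mg at t=45 h): 95·exp(−0.03301·11) = 66.076 mg/L
Dose 7 (215 mg at t=54 h): 215·exp(−0.03301·2) = 201.265 mg/L
C(56) = 24.411 + 79.487 + 71.321 + 9.599 + 147.282 + 66.076 + 201.265 = 599.442 mg/L

599.442 mg/L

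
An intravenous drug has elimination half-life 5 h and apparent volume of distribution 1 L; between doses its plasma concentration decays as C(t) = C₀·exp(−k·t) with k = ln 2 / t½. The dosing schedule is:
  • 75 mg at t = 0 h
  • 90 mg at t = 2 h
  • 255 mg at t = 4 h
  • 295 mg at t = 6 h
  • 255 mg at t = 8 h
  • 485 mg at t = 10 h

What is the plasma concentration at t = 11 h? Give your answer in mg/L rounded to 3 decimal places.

k = ln 2 / 5 = 0.13863 per h
Dose 1 (75 mg at t=0 h): 75·exp(−0.13863·11) = 16.323 mg/L
Dose 2 (90 mg at t=2 h): 90·exp(−0.13863·9) = 25.846 mg/L
Dose 3 (255 mg at t=4 h): 255·exp(−0.13863·7) = 96.627 mg/L
Dose 4 (295 mg at t=6 h): 295·exp(−0.13863·5) = 147.500 mg/L
Dose 5 (255 mg at t=8 h): 255·exp(−0.13863·3) = 168.237 mg/L
Dose 6 (485 mg at t=10 h): 485·exp(−0.13863·1) = 422.217 mg/L
C(11) = 16.323 + 25.846 + 96.627 + 147.500 + 168.237 + 422.217 = 876.750 mg/L

876.750 mg/L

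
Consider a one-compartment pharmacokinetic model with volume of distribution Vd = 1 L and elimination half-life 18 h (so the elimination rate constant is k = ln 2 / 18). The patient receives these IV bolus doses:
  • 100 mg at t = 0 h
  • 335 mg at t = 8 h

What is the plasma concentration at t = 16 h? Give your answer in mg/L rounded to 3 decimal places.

k = ln 2 / 18 = 0.03851 per h
Dose 1 (100 mg at t=0 h): 100·exp(−0.03851·16) = 54.003 mg/L
Dose 2 (335 mg at t=8 h): 335·exp(−0.03851·8) = 246.181 mg/L
C(16) = 54.003 + 246.181 = 300.184 mg/L

300.184 mg/L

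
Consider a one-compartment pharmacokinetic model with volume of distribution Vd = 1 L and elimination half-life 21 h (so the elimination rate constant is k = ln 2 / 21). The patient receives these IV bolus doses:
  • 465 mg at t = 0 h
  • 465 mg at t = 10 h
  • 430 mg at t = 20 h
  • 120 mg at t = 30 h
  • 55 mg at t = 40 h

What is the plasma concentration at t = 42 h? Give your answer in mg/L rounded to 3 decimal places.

618.221 mg/L

k = ln 2 / 21 = 0.03301 per h
Dose 1 (465 mg at t=0 h): 465·exp(−0.03301·42) = 116.250 mg/L
Dose 2 (465 mg at t=10 h): 465·exp(−0.03301·32) = 161.711 mg/L
Dose 3 (430 mg at t=20 h): 430·exp(−0.03301·22) = 208.019 mg/L
Dose 4 (120 mg at t=30 h): 120·exp(−0.03301·12) = 80.754 mg/L
Dose 5 (55 mg at t=40 h): 55·exp(−0.03301·2) = 51.486 mg/L
C(42) = 116.250 + 161.711 + 208.019 + 80.754 + 51.486 = 618.221 mg/L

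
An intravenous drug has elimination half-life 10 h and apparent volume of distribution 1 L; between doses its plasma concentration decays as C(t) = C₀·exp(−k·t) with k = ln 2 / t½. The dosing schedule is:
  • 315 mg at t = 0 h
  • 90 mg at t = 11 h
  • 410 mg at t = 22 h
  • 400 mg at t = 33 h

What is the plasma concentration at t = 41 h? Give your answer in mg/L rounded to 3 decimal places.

k = ln 2 / 10 = 0.06931 per h
Dose 1 (315 mg at t=0 h): 315·exp(−0.06931·41) = 18.369 mg/L
Dose 2 (90 mg at t=11 h): 90·exp(−0.06931·30) = 11.250 mg/L
Dose 3 (410 mg at t=22 h): 410·exp(−0.06931·19) = 109.857 mg/L
Dose 4 (400 mg at t=33 h): 400·exp(−0.06931·8) = 229.740 mg/L
C(41) = 18.369 + 11.250 + 109.857 + 229.740 = 369.216 mg/L

369.216 mg/L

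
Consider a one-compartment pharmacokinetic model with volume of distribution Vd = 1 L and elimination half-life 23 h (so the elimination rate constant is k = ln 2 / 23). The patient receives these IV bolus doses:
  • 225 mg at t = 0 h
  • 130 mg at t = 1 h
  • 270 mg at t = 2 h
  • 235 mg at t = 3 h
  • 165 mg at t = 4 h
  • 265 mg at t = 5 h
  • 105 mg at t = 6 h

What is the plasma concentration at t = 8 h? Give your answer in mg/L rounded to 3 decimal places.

k = ln 2 / 23 = 0.03014 per h
Dose 1 (225 mg at t=0 h): 225·exp(−0.03014·8) = 176.798 mg/L
Dose 2 (130 mg at t=1 h): 130·exp(−0.03014·7) = 105.275 mg/L
Dose 3 (270 mg at t=2 h): 270·exp(−0.03014·6) = 225.338 mg/L
Dose 4 (235 mg at t=3 h): 235·exp(−0.03014·5) = 202.128 mg/L
Dose 5 (165 mg at t=4 h): 165·exp(−0.03014·4) = 146.262 mg/L
Dose 6 (265 mg at t=5 h): 265·exp(−0.03014·3) = 242.092 mg/L
Dose 7 (105 mg at t=6 h): 105·exp(−0.03014·2) = 98.858 mg/L
C(8) = 176.798 + 105.275 + 225.338 + 202.128 + 146.262 + 242.092 + 98.858 = 1196.751 mg/L

1196.751 mg/L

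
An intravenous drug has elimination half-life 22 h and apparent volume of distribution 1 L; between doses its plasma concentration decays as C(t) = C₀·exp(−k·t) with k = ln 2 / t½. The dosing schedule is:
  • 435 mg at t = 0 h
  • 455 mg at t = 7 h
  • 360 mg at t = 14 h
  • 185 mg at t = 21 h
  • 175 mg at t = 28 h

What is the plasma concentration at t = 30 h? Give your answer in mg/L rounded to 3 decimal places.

k = ln 2 / 22 = 0.03151 per h
Dose 1 (435 mg at t=0 h): 435·exp(−0.03151·30) = 169.042 mg/L
Dose 2 (455 mg at t=7 h): 455·exp(−0.03151·23) = 220.444 mg/L
Dose 3 (360 mg at t=14 h): 360·exp(−0.03151·16) = 217.456 mg/L
Dose 4 (185 mg at t=21 h): 185·exp(−0.03151·9) = 139.323 mg/L
Dose 5 (175 mg at t=28 h): 175·exp(−0.03151·2) = 164.313 mg/L
C(30) = 169.042 + 220.444 + 217.456 + 139.323 + 164.313 = 910.578 mg/L

910.578 mg/L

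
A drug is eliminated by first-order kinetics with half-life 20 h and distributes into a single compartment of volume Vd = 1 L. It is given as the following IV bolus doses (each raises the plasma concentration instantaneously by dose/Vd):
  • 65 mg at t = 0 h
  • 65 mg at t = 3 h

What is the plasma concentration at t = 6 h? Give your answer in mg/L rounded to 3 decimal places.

111.378 mg/L

k = ln 2 / 20 = 0.03466 per h
Dose 1 (65 mg at t=0 h): 65·exp(−0.03466·6) = 52.796 mg/L
Dose 2 (65 mg at t=3 h): 65·exp(−0.03466·3) = 58.581 mg/L
C(6) = 52.796 + 58.581 = 111.378 mg/L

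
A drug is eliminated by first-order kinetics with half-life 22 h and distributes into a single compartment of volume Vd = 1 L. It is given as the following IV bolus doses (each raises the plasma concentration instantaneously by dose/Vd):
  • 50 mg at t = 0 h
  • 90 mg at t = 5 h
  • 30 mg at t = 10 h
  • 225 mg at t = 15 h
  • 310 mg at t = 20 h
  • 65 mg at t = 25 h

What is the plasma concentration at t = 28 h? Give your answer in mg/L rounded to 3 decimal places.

k = ln 2 / 22 = 0.03151 per h
Dose 1 (50 mg at t=0 h): 50·exp(−0.03151·28) = 20.694 mg/L
Dose 2 (90 mg at t=5 h): 90·exp(−0.03151·23) = 43.604 mg/L
Dose 3 (30 mg at t=10 h): 30·exp(−0.03151·18) = 17.015 mg/L
Dose 4 (225 mg at t=15 h): 225·exp(−0.03151·13) = 149.383 mg/L
Dose 5 (310 mg at t=20 h): 310·exp(−0.03151·8) = 240.933 mg/L
Dose 6 (65 mg at t=25 h): 65·exp(−0.03151·3) = 59.138 mg/L
C(28) = 20.694 + 43.604 + 17.015 + 149.383 + 240.933 + 59.138 = 530.766 mg/L

530.766 mg/L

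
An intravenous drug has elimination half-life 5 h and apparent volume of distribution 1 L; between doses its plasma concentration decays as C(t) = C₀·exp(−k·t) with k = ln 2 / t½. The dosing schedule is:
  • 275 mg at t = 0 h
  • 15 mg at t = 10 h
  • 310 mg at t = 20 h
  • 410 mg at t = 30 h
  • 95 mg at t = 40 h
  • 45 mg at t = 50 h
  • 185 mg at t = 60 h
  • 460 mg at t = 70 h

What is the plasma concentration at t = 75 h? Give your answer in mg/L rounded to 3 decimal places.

256.236 mg/L

k = ln 2 / 5 = 0.13863 per h
Dose 1 (275 mg at t=0 h): 275·exp(−0.13863·75) = 0.008 mg/L
Dose 2 (15 mg at t=10 h): 15·exp(−0.13863·65) = 0.002 mg/L
Dose 3 (310 mg at t=20 h): 310·exp(−0.13863·55) = 0.151 mg/L
Dose 4 (410 mg at t=30 h): 410·exp(−0.13863·45) = 0.801 mg/L
Dose 5 (95 mg at t=40 h): 95·exp(−0.13863·35) = 0.742 mg/L
Dose 6 (45 mg at t=50 h): 45·exp(−0.13863·25) = 1.406 mg/L
Dose 7 (185 mg at t=60 h): 185·exp(−0.13863·15) = 23.125 mg/L
Dose 8 (460 mg at t=70 h): 460·exp(−0.13863·5) = 230.000 mg/L
C(75) = 0.008 + 0.002 + 0.151 + 0.801 + 0.742 + 1.406 + 23.125 + 230.000 = 256.236 mg/L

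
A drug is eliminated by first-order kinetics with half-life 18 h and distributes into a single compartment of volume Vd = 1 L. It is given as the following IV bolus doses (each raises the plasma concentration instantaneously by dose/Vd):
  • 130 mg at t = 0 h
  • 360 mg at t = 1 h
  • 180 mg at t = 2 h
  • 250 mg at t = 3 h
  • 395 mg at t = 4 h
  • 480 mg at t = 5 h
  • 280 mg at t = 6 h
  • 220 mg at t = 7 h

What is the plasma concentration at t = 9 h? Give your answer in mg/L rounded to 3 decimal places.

1882.812 mg/L

k = ln 2 / 18 = 0.03851 per h
Dose 1 (130 mg at t=0 h): 130·exp(−0.03851·9) = 91.924 mg/L
Dose 2 (360 mg at t=1 h): 360·exp(−0.03851·8) = 264.552 mg/L
Dose 3 (180 mg at t=2 h): 180·exp(−0.03851·7) = 137.469 mg/L
Dose 4 (250 mg at t=3 h): 250·exp(−0.03851·6) = 198.425 mg/L
Dose 5 (395 mg at t=4 h): 395·exp(−0.03851·5) = 325.820 mg/L
Dose 6 (480 mg at t=5 h): 480·exp(−0.03851·4) = 411.477 mg/L
Dose 7 (280 mg at t=6 h): 280·exp(−0.03851·3) = 249.452 mg/L
Dose 8 (220 mg at t=7 h): 220·exp(−0.03851·2) = 203.692 mg/L
C(9) = 91.924 + 264.552 + 137.469 + 198.425 + 325.820 + 411.477 + 249.452 + 203.692 = 1882.812 mg/L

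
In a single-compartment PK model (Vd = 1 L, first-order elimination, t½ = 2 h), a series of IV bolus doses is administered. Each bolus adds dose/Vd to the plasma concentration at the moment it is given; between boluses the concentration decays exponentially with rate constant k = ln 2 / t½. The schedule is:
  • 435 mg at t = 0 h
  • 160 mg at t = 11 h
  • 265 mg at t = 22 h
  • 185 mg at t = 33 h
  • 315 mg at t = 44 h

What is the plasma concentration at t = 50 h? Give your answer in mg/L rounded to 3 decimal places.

k = ln 2 / 2 = 0.34657 per h
Dose 1 (435 mg at t=0 h): 435·exp(−0.34657·50) = 0.000 mg/L
Dose 2 (160 mg at t=11 h): 160·exp(−0.34657·39) = 0.000 mg/L
Dose 3 (265 mg at t=22 h): 265·exp(−0.34657·28) = 0.016 mg/L
Dose 4 (185 mg at t=33 h): 185·exp(−0.34657·17) = 0.511 mg/L
Dose 5 (315 mg at t=44 h): 315·exp(−0.34657·6) = 39.375 mg/L
C(50) = 0.000 + 0.000 + 0.016 + 0.511 + 39.375 = 39.902 mg/L

39.902 mg/L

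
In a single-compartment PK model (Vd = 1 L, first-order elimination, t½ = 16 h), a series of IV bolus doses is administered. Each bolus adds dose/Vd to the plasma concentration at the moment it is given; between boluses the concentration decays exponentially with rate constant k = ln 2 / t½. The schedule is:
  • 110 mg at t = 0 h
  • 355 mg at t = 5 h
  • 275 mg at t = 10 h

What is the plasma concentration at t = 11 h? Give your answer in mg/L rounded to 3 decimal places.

605.386 mg/L

k = ln 2 / 16 = 0.04332 per h
Dose 1 (110 mg at t=0 h): 110·exp(−0.04332·11) = 68.302 mg/L
Dose 2 (355 mg at t=5 h): 355·exp(−0.04332·6) = 273.742 mg/L
Dose 3 (275 mg at t=10 h): 275·exp(−0.04332·1) = 263.341 mg/L
C(11) = 68.302 + 273.742 + 263.341 = 605.386 mg/L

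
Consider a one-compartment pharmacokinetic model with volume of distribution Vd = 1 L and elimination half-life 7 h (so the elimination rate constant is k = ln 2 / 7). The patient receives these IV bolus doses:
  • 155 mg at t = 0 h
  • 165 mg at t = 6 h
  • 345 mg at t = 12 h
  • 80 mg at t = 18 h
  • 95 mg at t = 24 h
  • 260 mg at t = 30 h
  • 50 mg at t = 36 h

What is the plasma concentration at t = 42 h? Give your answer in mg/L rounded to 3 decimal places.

155.031 mg/L

k = ln 2 / 7 = 0.09902 per h
Dose 1 (155 mg at t=0 h): 155·exp(−0.09902·42) = 2.422 mg/L
Dose 2 (165 mg at t=6 h): 165·exp(−0.09902·36) = 4.670 mg/L
Dose 3 (345 mg at t=12 h): 345·exp(−0.09902·30) = 17.688 mg/L
Dose 4 (80 mg at t=18 h): 80·exp(−0.09902·24) = 7.430 mg/L
Dose 5 (95 mg at t=24 h): 95·exp(−0.09902·18) = 15.983 mg/L
Dose 6 (260 mg at t=30 h): 260·exp(−0.09902·12) = 79.236 mg/L
Dose 7 (50 mg at t=36 h): 50·exp(−0.09902·6) = 27.602 mg/L
C(42) = 2.422 + 4.670 + 17.688 + 7.430 + 15.983 + 79.236 + 27.602 = 155.031 mg/L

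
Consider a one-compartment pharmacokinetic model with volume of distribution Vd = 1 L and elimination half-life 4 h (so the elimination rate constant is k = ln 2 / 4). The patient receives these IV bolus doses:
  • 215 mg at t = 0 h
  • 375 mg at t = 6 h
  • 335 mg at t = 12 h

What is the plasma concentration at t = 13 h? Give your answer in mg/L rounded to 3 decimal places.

415.788 mg/L

k = ln 2 / 4 = 0.17329 per h
Dose 1 (215 mg at t=0 h): 215·exp(−0.17329·13) = 22.599 mg/L
Dose 2 (375 mg at t=6 h): 375·exp(−0.17329·7) = 111.488 mg/L
Dose 3 (335 mg at t=12 h): 335·exp(−0.17329·1) = 281.700 mg/L
C(13) = 22.599 + 111.488 + 281.700 = 415.788 mg/L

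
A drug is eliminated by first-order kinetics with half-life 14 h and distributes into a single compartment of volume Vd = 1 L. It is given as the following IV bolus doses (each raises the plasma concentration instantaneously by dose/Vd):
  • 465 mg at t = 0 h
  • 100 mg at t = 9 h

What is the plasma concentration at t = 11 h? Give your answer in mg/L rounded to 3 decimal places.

k = ln 2 / 14 = 0.04951 per h
Dose 1 (465 mg at t=0 h): 465·exp(−0.04951·11) = 269.730 mg/L
Dose 2 (100 mg at t=9 h): 100·exp(−0.04951·2) = 90.572 mg/L
C(11) = 269.730 + 90.572 = 360.302 mg/L

360.302 mg/L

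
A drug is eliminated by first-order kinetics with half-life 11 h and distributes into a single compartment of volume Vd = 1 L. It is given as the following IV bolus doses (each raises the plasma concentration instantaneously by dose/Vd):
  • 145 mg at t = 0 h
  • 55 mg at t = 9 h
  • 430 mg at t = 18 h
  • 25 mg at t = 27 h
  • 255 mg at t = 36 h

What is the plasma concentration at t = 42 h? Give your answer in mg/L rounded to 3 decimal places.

296.361 mg/L

k = ln 2 / 11 = 0.06301 per h
Dose 1 (145 mg at t=0 h): 145·exp(−0.06301·42) = 10.280 mg/L
Dose 2 (55 mg at t=9 h): 55·exp(−0.06301·33) = 6.875 mg/L
Dose 3 (430 mg at t=18 h): 430·exp(−0.06301·24) = 94.771 mg/L
Dose 4 (25 mg at t=27 h): 25·exp(−0.06301·15) = 9.715 mg/L
Dose 5 (255 mg at t=36 h): 255·exp(−0.06301·6) = 174.720 mg/L
C(42) = 10.280 + 6.875 + 94.771 + 9.715 + 174.720 = 296.361 mg/L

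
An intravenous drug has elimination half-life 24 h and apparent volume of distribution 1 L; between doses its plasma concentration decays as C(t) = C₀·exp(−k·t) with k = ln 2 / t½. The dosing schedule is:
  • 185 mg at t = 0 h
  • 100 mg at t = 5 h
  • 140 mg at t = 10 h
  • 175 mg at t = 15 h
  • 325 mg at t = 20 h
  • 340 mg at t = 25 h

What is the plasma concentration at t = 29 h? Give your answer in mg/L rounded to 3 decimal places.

881.250 mg/L

k = ln 2 / 24 = 0.02888 per h
Dose 1 (185 mg at t=0 h): 185·exp(−0.02888·29) = 80.062 mg/L
Dose 2 (100 mg at t=5 h): 100·exp(−0.02888·24) = 50.000 mg/L
Dose 3 (140 mg at t=10 h): 140·exp(−0.02888·19) = 80.875 mg/L
Dose 4 (175 mg at t=15 h): 175·exp(−0.02888·14) = 116.798 mg/L
Dose 5 (325 mg at t=20 h): 325·exp(−0.02888·9) = 250.609 mg/L
Dose 6 (340 mg at t=25 h): 340·exp(−0.02888·4) = 302.906 mg/L
C(29) = 80.062 + 50.000 + 80.875 + 116.798 + 250.609 + 302.906 = 881.250 mg/L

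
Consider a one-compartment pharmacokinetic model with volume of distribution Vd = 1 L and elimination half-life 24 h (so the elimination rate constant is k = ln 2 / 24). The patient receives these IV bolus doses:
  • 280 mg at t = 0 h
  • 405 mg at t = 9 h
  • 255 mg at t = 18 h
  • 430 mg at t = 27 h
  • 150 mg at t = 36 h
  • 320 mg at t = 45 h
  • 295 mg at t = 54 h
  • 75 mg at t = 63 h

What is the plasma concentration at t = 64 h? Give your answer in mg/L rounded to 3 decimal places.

887.594 mg/L

k = ln 2 / 24 = 0.02888 per h
Dose 1 (280 mg at t=0 h): 280·exp(−0.02888·64) = 44.097 mg/L
Dose 2 (405 mg at t=9 h): 405·exp(−0.02888·55) = 82.717 mg/L
Dose 3 (255 mg at t=18 h): 255·exp(−0.02888·46) = 67.541 mg/L
Dose 4 (430 mg at t=27 h): 430·exp(−0.02888·37) = 147.700 mg/L
Dose 5 (150 mg at t=36 h): 150·exp(−0.02888·28) = 66.817 mg/L
Dose 6 (320 mg at t=45 h): 320·exp(−0.02888·19) = 184.856 mg/L
Dose 7 (295 mg at t=54 h): 295·exp(−0.02888·10) = 221.000 mg/L
Dose 8 (75 mg at t=63 h): 75·exp(−0.02888·1) = 72.865 mg/L
C(64) = 44.097 + 82.717 + 67.541 + 147.700 + 66.817 + 184.856 + 221.000 + 72.865 = 887.594 mg/L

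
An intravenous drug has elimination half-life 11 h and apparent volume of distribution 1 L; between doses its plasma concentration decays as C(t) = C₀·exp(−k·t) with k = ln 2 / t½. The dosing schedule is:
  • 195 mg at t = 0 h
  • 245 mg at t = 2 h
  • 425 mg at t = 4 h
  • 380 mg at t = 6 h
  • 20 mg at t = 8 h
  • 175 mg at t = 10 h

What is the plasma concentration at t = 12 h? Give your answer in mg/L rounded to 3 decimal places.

k = ln 2 / 11 = 0.06301 per h
Dose 1 (195 mg at t=0 h): 195·exp(−0.06301·12) = 91.546 mg/L
Dose 2 (245 mg at t=2 h): 245·exp(−0.06301·10) = 130.468 mg/L
Dose 3 (425 mg at t=4 h): 425·exp(−0.06301·8) = 256.719 mg/L
Dose 4 (380 mg at t=6 h): 380·exp(−0.06301·6) = 260.367 mg/L
Dose 5 (20 mg at t=8 h): 20·exp(−0.06301·4) = 15.544 mg/L
Dose 6 (175 mg at t=10 h): 175·exp(−0.06301·2) = 154.278 mg/L
C(12) = 91.546 + 130.468 + 256.719 + 260.367 + 15.544 + 154.278 = 908.922 mg/L

908.922 mg/L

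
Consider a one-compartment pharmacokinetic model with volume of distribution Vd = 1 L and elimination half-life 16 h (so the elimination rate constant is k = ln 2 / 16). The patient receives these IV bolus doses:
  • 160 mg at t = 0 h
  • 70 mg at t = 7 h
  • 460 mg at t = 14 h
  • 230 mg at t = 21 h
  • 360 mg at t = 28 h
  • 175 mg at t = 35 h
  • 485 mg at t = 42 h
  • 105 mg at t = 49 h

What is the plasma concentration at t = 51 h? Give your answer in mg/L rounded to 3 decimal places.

828.382 mg/L

k = ln 2 / 16 = 0.04332 per h
Dose 1 (160 mg at t=0 h): 160·exp(−0.04332·51) = 17.563 mg/L
Dose 2 (70 mg at t=7 h): 70·exp(−0.04332·44) = 10.406 mg/L
Dose 3 (460 mg at t=14 h): 460·exp(−0.04332·37) = 92.603 mg/L
Dose 4 (230 mg at t=21 h): 230·exp(−0.04332·30) = 62.704 mg/L
Dose 5 (360 mg at t=28 h): 360·exp(−0.04332·23) = 132.914 mg/L
Dose 6 (175 mg at t=35 h): 175·exp(−0.04332·16) = 87.500 mg/L
Dose 7 (485 mg at t=42 h): 485·exp(−0.04332·9) = 328.407 mg/L
Dose 8 (105 mg at t=49 h): 105·exp(−0.04332·2) = 96.285 mg/L
C(51) = 17.563 + 10.406 + 92.603 + 62.704 + 132.914 + 87.500 + 328.407 + 96.285 = 828.382 mg/L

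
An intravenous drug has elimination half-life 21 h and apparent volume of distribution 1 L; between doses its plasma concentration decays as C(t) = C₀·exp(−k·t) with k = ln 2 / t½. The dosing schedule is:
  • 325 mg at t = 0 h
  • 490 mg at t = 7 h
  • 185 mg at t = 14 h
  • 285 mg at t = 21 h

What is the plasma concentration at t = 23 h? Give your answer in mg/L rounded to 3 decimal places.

845.329 mg/L

k = ln 2 / 21 = 0.03301 per h
Dose 1 (325 mg at t=0 h): 325·exp(−0.03301·23) = 152.119 mg/L
Dose 2 (490 mg at t=7 h): 490·exp(−0.03301·16) = 288.961 mg/L
Dose 3 (185 mg at t=14 h): 185·exp(−0.03301·9) = 137.454 mg/L
Dose 4 (285 mg at t=21 h): 285·exp(−0.03301·2) = 266.794 mg/L
C(23) = 152.119 + 288.961 + 137.454 + 266.794 = 845.329 mg/L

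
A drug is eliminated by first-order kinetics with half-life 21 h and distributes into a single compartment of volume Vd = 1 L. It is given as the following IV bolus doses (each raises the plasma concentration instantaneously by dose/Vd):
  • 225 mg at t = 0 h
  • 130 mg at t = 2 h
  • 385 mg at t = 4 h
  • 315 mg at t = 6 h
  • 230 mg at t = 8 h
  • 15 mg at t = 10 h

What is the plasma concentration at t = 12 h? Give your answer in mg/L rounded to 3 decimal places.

k = ln 2 / 21 = 0.03301 per h
Dose 1 (225 mg at t=0 h): 225·exp(−0.03301·12) = 151.414 mg/L
Dose 2 (130 mg at t=2 h): 130·exp(−0.03301·10) = 93.454 mg/L
Dose 3 (385 mg at t=4 h): 385·exp(−0.03301·8) = 295.653 mg/L
Dose 4 (315 mg at t=6 h): 315·exp(−0.03301·6) = 258.406 mg/L
Dose 5 (230 mg at t=8 h): 230·exp(−0.03301·4) = 201.553 mg/L
Dose 6 (15 mg at t=10 h): 15·exp(−0.03301·2) = 14.042 mg/L
C(12) = 151.414 + 93.454 + 295.653 + 258.406 + 201.553 + 14.042 = 1014.521 mg/L

1014.521 mg/L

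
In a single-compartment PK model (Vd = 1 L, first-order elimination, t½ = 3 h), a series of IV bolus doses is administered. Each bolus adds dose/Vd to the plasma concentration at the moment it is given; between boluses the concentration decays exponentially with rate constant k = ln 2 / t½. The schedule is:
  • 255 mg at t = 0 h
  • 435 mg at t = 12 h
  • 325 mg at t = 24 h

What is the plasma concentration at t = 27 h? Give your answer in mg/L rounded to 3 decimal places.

k = ln 2 / 3 = 0.23105 per h
Dose 1 (255 mg at t=0 h): 255·exp(−0.23105·27) = 0.498 mg/L
Dose 2 (435 mg at t=12 h): 435·exp(−0.23105·15) = 13.594 mg/L
Dose 3 (325 mg at t=24 h): 325·exp(−0.23105·3) = 162.500 mg/L
C(27) = 0.498 + 13.594 + 162.500 = 176.592 mg/L

176.592 mg/L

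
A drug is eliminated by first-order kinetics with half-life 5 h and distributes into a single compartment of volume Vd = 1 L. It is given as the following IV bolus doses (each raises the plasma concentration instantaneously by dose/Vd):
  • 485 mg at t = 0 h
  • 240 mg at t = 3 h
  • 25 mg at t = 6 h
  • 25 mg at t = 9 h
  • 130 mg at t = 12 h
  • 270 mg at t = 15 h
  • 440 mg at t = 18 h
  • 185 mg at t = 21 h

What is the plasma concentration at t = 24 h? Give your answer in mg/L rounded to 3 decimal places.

451.398 mg/L

k = ln 2 / 5 = 0.13863 per h
Dose 1 (485 mg at t=0 h): 485·exp(−0.13863·24) = 17.410 mg/L
Dose 2 (240 mg at t=3 h): 240·exp(−0.13863·21) = 13.058 mg/L
Dose 3 (25 mg at t=6 h): 25·exp(−0.13863·18) = 2.062 mg/L
Dose 4 (25 mg at t=9 h): 25·exp(−0.13863·15) = 3.125 mg/L
Dose 5 (130 mg at t=12 h): 130·exp(−0.13863·12) = 24.630 mg/L
Dose 6 (270 mg at t=15 h): 270·exp(−0.13863·9) = 77.537 mg/L
Dose 7 (440 mg at t=18 h): 440·exp(−0.13863·6) = 191.521 mg/L
Dose 8 (185 mg at t=21 h): 185·exp(−0.13863·3) = 122.054 mg/L
C(24) = 17.410 + 13.058 + 2.062 + 3.125 + 24.630 + 77.537 + 191.521 + 122.054 = 451.398 mg/L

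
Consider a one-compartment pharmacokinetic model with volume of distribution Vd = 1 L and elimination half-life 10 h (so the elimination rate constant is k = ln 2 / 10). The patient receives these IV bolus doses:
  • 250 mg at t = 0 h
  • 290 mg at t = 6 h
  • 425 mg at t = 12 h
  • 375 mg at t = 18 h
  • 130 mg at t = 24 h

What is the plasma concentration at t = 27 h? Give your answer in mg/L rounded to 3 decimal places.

k = ln 2 / 10 = 0.06931 per h
Dose 1 (250 mg at t=0 h): 250·exp(−0.06931·27) = 38.473 mg/L
Dose 2 (290 mg at t=6 h): 290·exp(−0.06931·21) = 67.645 mg/L
Dose 3 (425 mg at t=12 h): 425·exp(−0.06931·15) = 150.260 mg/L
Dose 4 (375 mg at t=18 h): 375·exp(−0.06931·9) = 200.958 mg/L
Dose 5 (130 mg at t=24 h): 130·exp(−0.06931·3) = 105.593 mg/L
C(27) = 38.473 + 67.645 + 150.260 + 200.958 + 105.593 = 562.929 mg/L

562.929 mg/L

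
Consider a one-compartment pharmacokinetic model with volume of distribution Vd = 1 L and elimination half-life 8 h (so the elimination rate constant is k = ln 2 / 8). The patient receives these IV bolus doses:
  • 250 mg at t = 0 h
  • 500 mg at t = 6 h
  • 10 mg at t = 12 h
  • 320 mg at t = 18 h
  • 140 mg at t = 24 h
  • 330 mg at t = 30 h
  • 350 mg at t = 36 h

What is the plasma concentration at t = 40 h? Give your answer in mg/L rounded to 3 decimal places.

k = ln 2 / 8 = 0.08664 per h
Dose 1 (250 mg at t=0 h): 250·exp(−0.08664·40) = 7.812 mg/L
Dose 2 (500 mg at t=6 h): 500·exp(−0.08664·34) = 26.278 mg/L
Dose 3 (10 mg at t=12 h): 10·exp(−0.08664·28) = 0.884 mg/L
Dose 4 (320 mg at t=18 h): 320·exp(−0.08664·22) = 47.568 mg/L
Dose 5 (140 mg at t=24 h): 140·exp(−0.08664·16) = 35.000 mg/L
Dose 6 (330 mg at t=30 h): 330·exp(−0.08664·10) = 138.748 mg/L
Dose 7 (350 mg at t=36 h): 350·exp(−0.08664·4) = 247.487 mg/L
C(40) = 7.812 + 26.278 + 0.884 + 47.568 + 35.000 + 138.748 + 247.487 = 503.778 mg/L

503.778 mg/L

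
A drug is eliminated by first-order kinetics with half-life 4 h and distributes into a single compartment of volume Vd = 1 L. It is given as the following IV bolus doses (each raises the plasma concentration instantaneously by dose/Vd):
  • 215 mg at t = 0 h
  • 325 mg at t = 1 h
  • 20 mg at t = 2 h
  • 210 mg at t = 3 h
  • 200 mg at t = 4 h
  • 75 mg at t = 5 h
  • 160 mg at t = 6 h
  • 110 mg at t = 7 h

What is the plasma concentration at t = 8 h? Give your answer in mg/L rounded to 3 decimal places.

k = ln 2 / 4 = 0.17329 per h
Dose 1 (215 mg at t=0 h): 215·exp(−0.17329·8) = 53.750 mg/L
Dose 2 (325 mg at t=1 h): 325·exp(−0.17329·7) = 96.623 mg/L
Dose 3 (20 mg at t=2 h): 20·exp(−0.17329·6) = 7.071 mg/L
Dose 4 (210 mg at t=3 h): 210·exp(−0.17329·5) = 88.294 mg/L
Dose 5 (200 mg at t=4 h): 200·exp(−0.17329·4) = 100.000 mg/L
Dose 6 (75 mg at t=5 h): 75·exp(−0.17329·3) = 44.595 mg/L
Dose 7 (160 mg at t=6 h): 160·exp(−0.17329·2) = 113.137 mg/L
Dose 8 (110 mg at t=7 h): 110·exp(−0.17329·1) = 92.499 mg/L
C(8) = 53.750 + 96.623 + 7.071 + 88.294 + 100.000 + 44.595 + 113.137 + 92.499 = 595.969 mg/L

595.969 mg/L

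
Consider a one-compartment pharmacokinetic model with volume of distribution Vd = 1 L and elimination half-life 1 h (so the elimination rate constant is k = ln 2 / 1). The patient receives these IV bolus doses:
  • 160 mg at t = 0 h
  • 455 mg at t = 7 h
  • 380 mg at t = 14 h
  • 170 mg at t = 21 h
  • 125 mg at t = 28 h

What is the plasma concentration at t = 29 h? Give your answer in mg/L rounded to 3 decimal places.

k = ln 2 / 1 = 0.69315 per h
Dose 1 (160 mg at t=0 h): 160·exp(−0.69315·29) = 0.000 mg/L
Dose 2 (455 mg at t=7 h): 455·exp(−0.69315·22) = 0.000 mg/L
Dose 3 (380 mg at t=14 h): 380·exp(−0.69315·15) = 0.012 mg/L
Dose 4 (170 mg at t=21 h): 170·exp(−0.69315·8) = 0.664 mg/L
Dose 5 (125 mg at t=28 h): 125·exp(−0.69315·1) = 62.500 mg/L
C(29) = 0.000 + 0.000 + 0.012 + 0.664 + 62.500 = 63.176 mg/L

63.176 mg/L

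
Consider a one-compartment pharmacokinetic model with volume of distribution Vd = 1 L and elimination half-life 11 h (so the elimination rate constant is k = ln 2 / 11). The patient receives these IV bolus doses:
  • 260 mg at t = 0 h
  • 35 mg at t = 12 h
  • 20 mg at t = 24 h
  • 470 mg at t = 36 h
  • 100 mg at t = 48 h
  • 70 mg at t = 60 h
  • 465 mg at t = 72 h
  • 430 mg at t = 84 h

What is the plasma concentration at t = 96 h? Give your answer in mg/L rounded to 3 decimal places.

328.177 mg/L

k = ln 2 / 11 = 0.06301 per h
Dose 1 (260 mg at t=0 h): 260·exp(−0.06301·96) = 0.613 mg/L
Dose 2 (35 mg at t=12 h): 35·exp(−0.06301·84) = 0.176 mg/L
Dose 3 (20 mg at t=24 h): 20·exp(−0.06301·72) = 0.214 mg/L
Dose 4 (470 mg at t=36 h): 470·exp(−0.06301·60) = 10.718 mg/L
Dose 5 (100 mg at t=48 h): 100·exp(−0.06301·48) = 4.858 mg/L
Dose 6 (70 mg at t=60 h): 70·exp(−0.06301·36) = 7.243 mg/L
Dose 7 (465 mg at t=72 h): 465·exp(−0.06301·24) = 102.485 mg/L
Dose 8 (430 mg at t=84 h): 430·exp(−0.06301·12) = 201.870 mg/L
C(96) = 0.613 + 0.176 + 0.214 + 10.718 + 4.858 + 7.243 + 102.485 + 201.870 = 328.177 mg/L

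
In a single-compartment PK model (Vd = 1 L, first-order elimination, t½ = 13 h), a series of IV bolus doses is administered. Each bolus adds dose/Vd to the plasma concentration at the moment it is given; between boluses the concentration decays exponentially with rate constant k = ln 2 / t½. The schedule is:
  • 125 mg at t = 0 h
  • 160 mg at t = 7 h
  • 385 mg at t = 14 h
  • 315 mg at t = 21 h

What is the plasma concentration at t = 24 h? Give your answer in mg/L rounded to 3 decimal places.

593.729 mg/L

k = ln 2 / 13 = 0.05332 per h
Dose 1 (125 mg at t=0 h): 125·exp(−0.05332·24) = 34.767 mg/L
Dose 2 (160 mg at t=7 h): 160·exp(−0.05332·17) = 64.635 mg/L
Dose 3 (385 mg at t=14 h): 385·exp(−0.05332·10) = 225.891 mg/L
Dose 4 (315 mg at t=21 h): 315·exp(−0.05332·3) = 268.437 mg/L
C(24) = 34.767 + 64.635 + 225.891 + 268.437 = 593.729 mg/L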